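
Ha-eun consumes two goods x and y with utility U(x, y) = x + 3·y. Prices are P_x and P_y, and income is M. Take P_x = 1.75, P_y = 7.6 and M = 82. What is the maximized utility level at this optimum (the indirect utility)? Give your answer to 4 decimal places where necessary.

Linear utility — the consumer picks whichever good has higher MU/price: 1/1.75 = 0.5714 vs 3/7.6 = 0.3947.
x gives more utility per dollar, so spend all income on x: x* = M/P_x, y* = 0.
Numerically: x* = 46.8571, y* = 0.
Utility at the optimum: U(46.8571, 0) = 46.8571.

V = 46.8571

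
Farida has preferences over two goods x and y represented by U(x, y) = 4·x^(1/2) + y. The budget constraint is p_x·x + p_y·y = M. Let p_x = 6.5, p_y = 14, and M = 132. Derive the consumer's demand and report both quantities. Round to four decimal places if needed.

Solve: √x = 2·p_y/p_x, so x*(p_x,p_y) = (2·p_y/p_x)², and y* = (M − p_x·x*)/p_y.
Plugging in: x* = (2·14/6.5)² = 18.5562, y* = 0.8132.

x* = 18.5562, y* = 0.8132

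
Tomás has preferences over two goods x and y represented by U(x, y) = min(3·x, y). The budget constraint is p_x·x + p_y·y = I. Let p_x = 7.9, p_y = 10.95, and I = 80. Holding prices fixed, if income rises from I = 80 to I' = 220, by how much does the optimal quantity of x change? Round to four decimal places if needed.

Δx* = 3.4356

Leontief preferences: the optimum is at the kink where x/1 = y/3, i.e. y = 3·x.
Budget: p_x·x + p_y·3·x = I, so (p_x + 3·p_y)·x = I.
Demand: x*(p_x,p_y,I) = I/(p_x + 3·p_y), y* = 3·I/(p_x + 3·p_y).
Here 7.9 + 3·10.95 = 40.75, giving x* = 1.9632.
At I' = 220: x* = 5.3988. Change: 5.3988 − 1.9632 = 3.4356.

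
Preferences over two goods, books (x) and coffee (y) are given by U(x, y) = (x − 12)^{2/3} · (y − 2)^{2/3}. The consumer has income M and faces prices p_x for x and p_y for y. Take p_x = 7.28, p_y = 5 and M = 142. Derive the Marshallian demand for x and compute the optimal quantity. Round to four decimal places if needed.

x* = 15.0659

Let x' = x−12, y' = y−2. MRS = y'/x' = p_x/p_y.
After buying the subsistence bundle (12, 2), a share 0.5 of the remaining income goes to x: x* = 12 + 0.5·(M − 12p_x − 2p_y)/p_x.
Discretionary income = 142 − 12·7.28 − 2·5 = 44.64; x* = 12 + 0.5·44.64/7.28 = 15.0659.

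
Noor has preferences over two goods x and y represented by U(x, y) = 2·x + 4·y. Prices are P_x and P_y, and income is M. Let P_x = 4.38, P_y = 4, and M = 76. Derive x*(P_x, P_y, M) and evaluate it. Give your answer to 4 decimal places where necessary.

Perfect substitutes: compare marginal utility per dollar. 2/P_x vs 4/P_y → 0.4566 vs 1.
y gives more utility per dollar, so spend all income on y: y* = M/P_y, x* = 0.
Numerically: x* = 0, y* = 19.

x* = 0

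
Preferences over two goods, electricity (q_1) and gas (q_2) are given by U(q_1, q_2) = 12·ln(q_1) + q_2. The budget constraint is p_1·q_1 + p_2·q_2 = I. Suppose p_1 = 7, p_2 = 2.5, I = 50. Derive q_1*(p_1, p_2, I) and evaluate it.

q_1* = 4.2857

Set MRS = p_1/p_2: (12/q_1)/1 = p_1/p_2.
So q_1*(p_1,p_2) = 12·p_2/p_1, independent of income; and q_2* = (I − 12·p_2)/p_2.
At the given prices: q_1* = 12·2.5/7 = 4.2857.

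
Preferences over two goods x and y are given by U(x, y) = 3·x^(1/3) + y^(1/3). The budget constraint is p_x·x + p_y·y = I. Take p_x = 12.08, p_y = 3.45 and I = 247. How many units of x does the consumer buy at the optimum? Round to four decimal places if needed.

x* = 15.0333

MU_x ∝ 3·x^(-2/3), MU_y ∝ y^(-2/3), so MRS = 3·(y/x)^(2/3) = p_x/p_y.
Hence y/x = ((1/3)·p_x/p_y)^(1/(2/3)), i.e. raised to the 1.5 power.
With the ratio pinned down, the budget gives x* = I/(p_x + p_y·(y/x)) and y* = (y/x)·x*.
Numerically y/x = 1.260927, so x* = 247/(12.08 + 3.45·1.260927) = 15.0333.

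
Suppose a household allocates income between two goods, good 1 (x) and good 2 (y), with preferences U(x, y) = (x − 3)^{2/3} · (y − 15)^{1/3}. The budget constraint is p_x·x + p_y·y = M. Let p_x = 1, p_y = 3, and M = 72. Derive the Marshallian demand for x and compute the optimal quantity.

MRS = 2·(y−15)/(x−3). Tangency with p_x/p_y gives y−15 = (1/2)·(p_x/p_y)·(x−3).
After buying the subsistence bundle (3, 15), a share 2/3 of the remaining income goes to x: x* = 3 + 2/3·(M − 3p_x − 15p_y)/p_x.
Discretionary income = 72 − 3·1 − 15·3 = 24; x* = 3 + 2/3·24/1 = 19.

x* = 19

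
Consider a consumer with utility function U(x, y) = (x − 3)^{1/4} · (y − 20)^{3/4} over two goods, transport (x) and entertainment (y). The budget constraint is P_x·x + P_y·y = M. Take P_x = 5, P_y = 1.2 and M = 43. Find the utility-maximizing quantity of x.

x* = 3.2

Let x' = x−3, y' = y−20. MRS = (1/3)·y'/x' = P_x/P_y.
Substituting into the budget: x* = 3 + 0.25·(M − 3·P_x − 20·P_y)/P_x, and y* = 20 + 0.75·(…)/P_y.
Discretionary income = 43 − 3·5 − 20·1.2 = 4; x* = 3 + 0.25·4/5 = 3.2.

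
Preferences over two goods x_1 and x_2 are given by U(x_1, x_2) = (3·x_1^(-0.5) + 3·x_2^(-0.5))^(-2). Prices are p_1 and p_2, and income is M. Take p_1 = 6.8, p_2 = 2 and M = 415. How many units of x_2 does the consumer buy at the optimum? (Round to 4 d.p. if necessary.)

From the CES first-order condition, (x_2/x_1)^(1.5) = p_1/p_2.
Hence x_2/x_1 = (p_1/p_2)^(1/(1.5)), i.e. raised to the 2/3 power.
Substitute x_2 = (x_2/x_1)·x_1 into the budget: x_1* = M/(p_1 + p_2·(x_2/x_1)).
Numerically x_2/x_1 = 2.261097, so x_1* = 415/(6.8 + 2·2.261097) = 36.6537 and x_2* = 2.261097·36.6537 = 82.8775.

x_2* = 82.8775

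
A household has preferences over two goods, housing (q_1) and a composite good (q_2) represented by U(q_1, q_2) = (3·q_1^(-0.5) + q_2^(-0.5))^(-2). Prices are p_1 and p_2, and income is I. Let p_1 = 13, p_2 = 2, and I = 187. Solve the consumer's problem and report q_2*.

q_2* = 19.1521

MRS = MU_q_1/MU_q_2 = 3·(q_2/q_1)^(1.5). Set equal to p_1/p_2.
Solve for the ratio: q_2/q_1 = [(1/3)·p_1/p_2]^(2/3).
With the ratio pinned down, the budget gives q_1* = I/(p_1 + p_2·(q_2/q_1)) and q_2* = (q_2/q_1)·q_1*.
Numerically q_2/q_1 = 1.674408, so q_1* = 187/(13 + 2·1.674408) = 11.4381 and q_2* = 1.674408·11.4381 = 19.1521.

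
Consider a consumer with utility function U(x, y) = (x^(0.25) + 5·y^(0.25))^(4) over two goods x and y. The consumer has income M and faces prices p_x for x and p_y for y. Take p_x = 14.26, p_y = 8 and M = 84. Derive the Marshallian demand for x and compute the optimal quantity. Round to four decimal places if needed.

From the CES first-order condition, (1/5)·(y/x)^(0.75) = p_x/p_y.
Solve for the ratio: y/x = [5·p_x/p_y]^(4/3).
Substitute y = (y/x)·x into the budget: x* = M/(p_x + p_y·(y/x)).
Numerically y/x = 18.478472, so x* = 84/(14.26 + 8·18.478472) = 0.5182.

x* = 0.5182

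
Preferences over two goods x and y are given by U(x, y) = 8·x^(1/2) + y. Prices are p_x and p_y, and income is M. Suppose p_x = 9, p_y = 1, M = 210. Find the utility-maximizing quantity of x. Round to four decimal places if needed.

Solve: √x = 4·p_y/p_x, so x*(p_x,p_y) = (4·p_y/p_x)², and y* = (M − p_x·x*)/p_y.
Plugging in: x* = (4·1/9)² = 0.1975.

x* = 0.1975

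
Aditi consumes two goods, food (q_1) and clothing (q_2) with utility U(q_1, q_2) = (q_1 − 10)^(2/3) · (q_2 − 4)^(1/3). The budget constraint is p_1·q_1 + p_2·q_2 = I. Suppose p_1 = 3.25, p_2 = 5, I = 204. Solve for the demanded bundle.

q_1* = 41.0769, q_2* = 14.1

Let q_1' = q_1−10, q_2' = q_2−4. MRS = 2·q_2'/q_1' = p_1/p_2.
Substituting into the budget: q_1* = 10 + 2/3·(I − 10·p_1 − 4·p_2)/p_1, and q_2* = 4 + 1/3·(…)/p_2.
Discretionary income = 204 − 10·3.25 − 4·5 = 151.5; q_1* = 10 + 2/3·151.5/3.25 = 41.0769; q_2* = 4 + 1/3·151.5/5 = 14.1.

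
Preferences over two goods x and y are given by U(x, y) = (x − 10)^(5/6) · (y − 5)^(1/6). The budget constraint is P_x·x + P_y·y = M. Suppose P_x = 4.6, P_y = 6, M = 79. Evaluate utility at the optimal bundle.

V = 0.3976

This is Cobb-Douglas in (x−10, y−5): tangency gives 5/6·P_y·(y−5) = 1/6·P_x·(x−10).
After buying the subsistence bundle (10, 5), a share 5/6 of the remaining income goes to x: x* = 10 + 5/6·(M − 10P_x − 5P_y)/P_x.
Discretionary income = 79 − 10·4.6 − 5·6 = 3; x* = 10 + 5/6·3/4.6 = 10.5435; y* = 5 + 1/6·3/6 = 5.0833.
Utility at the optimum: U(10.5435, 5.0833) = 0.3976.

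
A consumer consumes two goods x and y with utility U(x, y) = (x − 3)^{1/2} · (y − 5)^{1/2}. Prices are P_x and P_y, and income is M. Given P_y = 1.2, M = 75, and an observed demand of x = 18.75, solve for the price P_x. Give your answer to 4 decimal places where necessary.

This is Cobb-Douglas in (x−3, y−5): tangency gives 0.5·P_y·(y−5) = 0.5·P_x·(x−3).
After buying the subsistence bundle (3, 5), a share 0.5 of the remaining income goes to x: x* = 3 + 0.5·(M − 3P_x − 5P_y)/P_x.
Set x* = 18.75 in the demand function and solve for P_x: P_x = 2.

P_x = 2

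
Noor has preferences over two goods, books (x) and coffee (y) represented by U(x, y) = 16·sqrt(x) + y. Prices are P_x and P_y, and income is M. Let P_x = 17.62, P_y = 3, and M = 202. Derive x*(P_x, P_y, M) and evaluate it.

x* = 1.8553

Utility is quasi-linear in y; the FOC for x is 8/√x = P_x/P_y.
Thus x* = (8·P_y/P_x)² — independent of M — with the rest of income spent on y.
Plugging in: x* = (8·3/17.62)² = 1.8553.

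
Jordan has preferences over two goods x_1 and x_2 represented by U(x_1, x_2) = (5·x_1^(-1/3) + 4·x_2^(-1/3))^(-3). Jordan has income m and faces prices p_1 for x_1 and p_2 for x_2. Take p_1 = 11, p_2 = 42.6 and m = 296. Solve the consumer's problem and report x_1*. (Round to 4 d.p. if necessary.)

MU_x_1 ∝ 5·x_1^(-4/3), MU_x_2 ∝ 4·x_2^(-4/3), so MRS = (5/4)·(x_2/x_1)^(4/3) = p_1/p_2.
Hence x_2/x_1 = ((4/5)·p_1/p_2)^(1/(4/3)), i.e. raised to the 0.75 power.
Substitute x_2 = (x_2/x_1)·x_1 into the budget: x_1* = m/(p_1 + p_2·(x_2/x_1)).
Numerically x_2/x_1 = 0.306411, so x_1* = 296/(11 + 42.6·0.306411) = 12.3061.

x_1* = 12.3061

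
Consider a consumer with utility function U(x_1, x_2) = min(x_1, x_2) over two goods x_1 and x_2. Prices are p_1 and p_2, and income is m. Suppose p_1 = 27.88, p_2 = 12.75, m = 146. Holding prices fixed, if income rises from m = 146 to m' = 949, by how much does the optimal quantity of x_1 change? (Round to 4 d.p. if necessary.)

Demand: x_1*(p_1,p_2,m) = m/(p_1 + p_2), x_2* = m/(p_1 + p_2).
Here 27.88 + 12.75 = 40.63, giving x_1* = 3.5934.
At m' = 949: x_1* = 23.3571. Change: 23.3571 − 3.5934 = 19.7637.

Δx_1* = 19.7637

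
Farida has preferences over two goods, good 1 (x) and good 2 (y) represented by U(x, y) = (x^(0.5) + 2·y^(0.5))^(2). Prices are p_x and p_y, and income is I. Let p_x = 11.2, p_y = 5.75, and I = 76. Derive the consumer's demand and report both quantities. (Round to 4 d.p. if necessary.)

x* = 0.7719, y* = 11.7139

From the CES first-order condition, (1/2)·(y/x)^(0.5) = p_x/p_y.
Solve for the ratio: y/x = [2·p_x/p_y]^(2).
Substitute y = (y/x)·x into the budget: x* = I/(p_x + p_y·(y/x)).
Numerically y/x = 15.176106, so x* = 76/(11.2 + 5.75·15.176106) = 0.7719 and y* = 15.176106·0.7719 = 11.7139.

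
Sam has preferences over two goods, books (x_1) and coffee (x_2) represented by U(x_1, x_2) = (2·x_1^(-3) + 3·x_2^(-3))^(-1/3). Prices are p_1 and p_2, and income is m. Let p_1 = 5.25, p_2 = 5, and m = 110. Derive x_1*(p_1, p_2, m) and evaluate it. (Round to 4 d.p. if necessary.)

Substitute x_2 = (x_2/x_1)·x_1 into the budget: x_1* = m/(p_1 + p_2·(x_2/x_1)).
Numerically x_2/x_1 = 1.120263, so x_1* = 110/(5.25 + 5·1.120263) = 10.137.

x_1* = 10.137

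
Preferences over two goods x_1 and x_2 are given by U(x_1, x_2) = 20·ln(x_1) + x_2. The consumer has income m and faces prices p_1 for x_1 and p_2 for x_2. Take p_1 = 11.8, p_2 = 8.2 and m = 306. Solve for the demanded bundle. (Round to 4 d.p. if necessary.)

MU_x_1 = 20/x_1, MU_x_2 = 1. Tangency: 20/x_1 = p_1/p_2.
So x_1*(p_1,p_2) = 20·p_2/p_1, independent of income; and x_2* = (m − 20·p_2)/p_2.
At the given prices: x_1* = 20·8.2/11.8 = 13.8983, and x_2* = 17.3171.

x_1* = 13.8983, x_2* = 17.3171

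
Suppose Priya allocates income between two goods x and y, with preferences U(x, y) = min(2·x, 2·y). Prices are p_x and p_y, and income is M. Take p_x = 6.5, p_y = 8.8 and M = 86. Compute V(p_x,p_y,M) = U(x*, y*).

Leontief preferences: the optimum is at the kink where x/2 = y/2, i.e. y = x.
Budget: p_x·x + p_y·x = M, so (2·p_x + 2·p_y)·x = 2·M.
Demand: x*(p_x,p_y,M) = 2·M/(2·p_x + 2·p_y), y* = 2·M/(2·p_x + 2·p_y).
Here 2·6.5 + 2·8.8 = 30.6, giving x* = 5.6209 and y* = 5.6209.
Utility at the optimum: U(5.6209, 5.6209) = 11.2418.

V = 11.2418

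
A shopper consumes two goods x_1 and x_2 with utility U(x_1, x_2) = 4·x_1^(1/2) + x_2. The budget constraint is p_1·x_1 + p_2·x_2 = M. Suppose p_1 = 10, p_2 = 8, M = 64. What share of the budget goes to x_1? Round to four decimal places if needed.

Utility is quasi-linear in x_2; the FOC for x_1 is 2/√x_1 = p_1/p_2.
Thus x_1* = (2·p_2/p_1)² — independent of M — with the rest of income spent on x_2.
Plugging in: x_1* = (2·8/10)² = 2.56, x_2* = 4.8.
Expenditure on x_1: 10·2.56 = 25.6; share = 0.4.

share on x_1 = 0.4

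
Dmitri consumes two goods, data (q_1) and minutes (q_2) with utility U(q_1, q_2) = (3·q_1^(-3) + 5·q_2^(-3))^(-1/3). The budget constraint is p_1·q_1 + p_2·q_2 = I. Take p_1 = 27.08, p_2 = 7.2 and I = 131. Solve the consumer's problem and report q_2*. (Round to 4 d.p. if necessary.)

q_2* = 5.3878

From the CES first-order condition, (3/5)·(q_2/q_1)^(4) = p_1/p_2.
Solve for the ratio: q_2/q_1 = [(5/3)·p_1/p_2]^(0.25).
With the ratio pinned down, the budget gives q_1* = I/(p_1 + p_2·(q_2/q_1)) and q_2* = (q_2/q_1)·q_1*.
Numerically q_2/q_1 = 1.582309, so q_1* = 131/(27.08 + 7.2·1.582309) = 3.405 and q_2* = 1.582309·3.405 = 5.3878.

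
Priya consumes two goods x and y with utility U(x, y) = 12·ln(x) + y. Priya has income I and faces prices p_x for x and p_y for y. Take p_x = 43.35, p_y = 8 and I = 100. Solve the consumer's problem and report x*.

x* = 2.2145

MU_x = 12/x, MU_y = 1. Tangency: 12/x = p_x/p_y.
So x*(p_x,p_y) = 12·p_y/p_x, independent of income; and y* = (I − 12·p_y)/p_y.
At the given prices: x* = 12·8/43.35 = 2.2145.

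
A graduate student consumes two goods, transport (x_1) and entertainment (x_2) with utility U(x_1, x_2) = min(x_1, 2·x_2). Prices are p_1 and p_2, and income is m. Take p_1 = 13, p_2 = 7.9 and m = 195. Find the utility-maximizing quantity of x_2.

x_2* = 5.7522

Leontief preferences: the optimum is at the kink where x_1/2 = x_2/1, i.e. x_2 = (1/2)·x_1.
Budget: p_1·x_1 + p_2·(1/2)·x_1 = m, so (2·p_1 + p_2)·x_1 = 2·m.
Demand: x_1*(p_1,p_2,m) = 2·m/(2·p_1 + p_2), x_2* = m/(2·p_1 + p_2).
Here 2·13 + 7.9 = 33.9, giving x_2* = 5.7522.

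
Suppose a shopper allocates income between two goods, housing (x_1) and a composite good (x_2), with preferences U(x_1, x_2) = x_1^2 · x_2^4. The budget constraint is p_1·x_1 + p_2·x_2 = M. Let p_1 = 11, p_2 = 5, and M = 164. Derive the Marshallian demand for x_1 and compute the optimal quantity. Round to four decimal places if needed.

Tangency: MRS = (1/2)·x_2/x_1 = p_1/p_2.
So 2·p_2·x_2 = 4·p_1·x_1; combined with the budget, a share 1/3 of income goes to x_1.
Demand: x_1*(p_1,p_2,M) = 1/3·M/p_1 and x_2* = 2/3·M/p_2.
At p_1=11, p_2=5, M=164: x_1* = 1/3·164/11 = 4.9697.

x_1* = 4.9697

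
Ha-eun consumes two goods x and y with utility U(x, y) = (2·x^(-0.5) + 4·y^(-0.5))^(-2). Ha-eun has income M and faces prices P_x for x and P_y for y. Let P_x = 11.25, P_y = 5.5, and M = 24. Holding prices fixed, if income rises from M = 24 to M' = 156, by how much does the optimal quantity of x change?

MU_x ∝ 2·x^(-1.5), MU_y ∝ 4·y^(-1.5), so MRS = (1/2)·(y/x)^(1.5) = P_x/P_y.
Solve for the ratio: y/x = [2·P_x/P_y]^(2/3).
With the ratio pinned down, the budget gives x* = M/(P_x + P_y·(y/x)) and y* = (y/x)·x*.
Numerically y/x = 2.557878, so x* = 24/(11.25 + 5.5·2.557878) = 0.9479.
At M' = 156: x* = 6.1615. Change: 6.1615 − 0.9479 = 5.2136.

Δx* = 5.2136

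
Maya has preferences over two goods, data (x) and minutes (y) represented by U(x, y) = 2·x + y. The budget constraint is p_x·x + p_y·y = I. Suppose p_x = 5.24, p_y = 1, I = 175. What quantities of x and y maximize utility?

x* = 0, y* = 175

Linear utility — the consumer picks whichever good has higher MU/price: 2/5.24 = 0.3817 vs 1/1 = 1.
y gives more utility per dollar, so spend all income on y: y* = I/p_y, x* = 0.
Numerically: x* = 0, y* = 175.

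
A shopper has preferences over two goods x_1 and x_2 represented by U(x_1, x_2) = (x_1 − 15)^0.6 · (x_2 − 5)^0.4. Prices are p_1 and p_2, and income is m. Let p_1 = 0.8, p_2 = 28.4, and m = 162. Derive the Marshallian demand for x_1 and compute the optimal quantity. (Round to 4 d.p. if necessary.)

x_1* = 21

MRS = (3/2)·(x_2−5)/(x_1−15). Tangency with p_1/p_2 gives x_2−5 = (2/3)·(p_1/p_2)·(x_1−15).
After buying the subsistence bundle (15, 5), a share 0.6 of the remaining income goes to x_1: x_1* = 15 + 0.6·(m − 15p_1 − 5p_2)/p_1.
Discretionary income = 162 − 15·0.8 − 5·28.4 = 8; x_1* = 15 + 0.6·8/0.8 = 21.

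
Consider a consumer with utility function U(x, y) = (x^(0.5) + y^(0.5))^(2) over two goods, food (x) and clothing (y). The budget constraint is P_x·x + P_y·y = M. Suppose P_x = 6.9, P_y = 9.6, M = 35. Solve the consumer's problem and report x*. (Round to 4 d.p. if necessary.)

x* = 2.9513

MU_x ∝ x^(-0.5), MU_y ∝ y^(-0.5), so MRS = (y/x)^(0.5) = P_x/P_y.
Hence y/x = (P_x/P_y)^(1/(0.5)), i.e. raised to the 2 power.
With the ratio pinned down, the budget gives x* = M/(P_x + P_y·(y/x)) and y* = (y/x)·x*.
Numerically y/x = 0.516602, so x* = 35/(6.9 + 9.6·0.516602) = 2.9513.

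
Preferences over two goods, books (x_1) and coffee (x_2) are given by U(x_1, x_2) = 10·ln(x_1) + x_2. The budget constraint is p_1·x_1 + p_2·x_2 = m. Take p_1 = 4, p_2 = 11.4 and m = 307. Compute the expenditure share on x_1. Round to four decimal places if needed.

Set MRS = p_1/p_2: (10/x_1)/1 = p_1/p_2.
So x_1*(p_1,p_2) = 10·p_2/p_1, independent of income; and x_2* = (m − 10·p_2)/p_2.
At the given prices: x_1* = 10·11.4/4 = 28.5, and x_2* = 16.9298.
Expenditure on x_1: 4·28.5 = 114; share = 0.3713.

share on x_1 = 0.3713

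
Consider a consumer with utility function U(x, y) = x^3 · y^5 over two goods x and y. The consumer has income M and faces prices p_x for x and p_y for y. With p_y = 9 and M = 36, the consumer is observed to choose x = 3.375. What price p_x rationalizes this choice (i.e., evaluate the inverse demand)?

p_x = 4

MU_x/MU_y = (3·y)/(5·x); tangency sets this equal to p_x/p_y.
Rearranging, p_y·y = (5/3)·p_x·x. Substituting into the budget gives p_x·x·(1 + (5/3)) = M.
Demand: x*(p_x,p_y,M) = 0.375·M/p_x and y* = 0.625·M/p_y.
Set x* = 3.375 in the demand function and solve for p_x: p_x = 4.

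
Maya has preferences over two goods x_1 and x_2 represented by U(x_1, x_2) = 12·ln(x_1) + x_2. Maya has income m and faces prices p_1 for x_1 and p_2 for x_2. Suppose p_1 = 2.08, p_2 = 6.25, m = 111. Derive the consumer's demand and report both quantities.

x_1* = 36.0577, x_2* = 5.76

Set MRS = p_1/p_2: (12/x_1)/1 = p_1/p_2.
So x_1*(p_1,p_2) = 12·p_2/p_1, independent of income; and x_2* = (m − 12·p_2)/p_2.
At the given prices: x_1* = 12·6.25/2.08 = 36.0577, and x_2* = 5.76.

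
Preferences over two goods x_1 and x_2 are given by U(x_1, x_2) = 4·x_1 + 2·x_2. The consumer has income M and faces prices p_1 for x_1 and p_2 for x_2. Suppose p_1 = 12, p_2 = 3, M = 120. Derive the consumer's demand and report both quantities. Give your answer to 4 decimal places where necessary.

x_2 gives more utility per dollar, so spend all income on x_2: x_2* = M/p_2, x_1* = 0.
Numerically: x_1* = 0, x_2* = 40.

x_1* = 0, x_2* = 40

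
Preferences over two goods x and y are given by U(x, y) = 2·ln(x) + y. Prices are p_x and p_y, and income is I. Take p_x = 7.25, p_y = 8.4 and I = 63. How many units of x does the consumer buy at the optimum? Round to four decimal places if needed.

x* = 2.3172

Set MRS = p_x/p_y: (2/x)/1 = p_x/p_y.
So x*(p_x,p_y) = 2·p_y/p_x, independent of income; and y* = (I − 2·p_y)/p_y.
At the given prices: x* = 2·8.4/7.25 = 2.3172.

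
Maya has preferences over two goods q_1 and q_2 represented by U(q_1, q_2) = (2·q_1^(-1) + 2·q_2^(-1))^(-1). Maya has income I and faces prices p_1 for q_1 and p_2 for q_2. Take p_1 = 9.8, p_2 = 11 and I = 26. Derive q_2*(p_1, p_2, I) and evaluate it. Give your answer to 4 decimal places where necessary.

q_2* = 1.2159

MRS = MU_q_1/MU_q_2 = (q_2/q_1)^(2). Set equal to p_1/p_2.
Hence q_2/q_1 = (p_1/p_2)^(1/(2)), i.e. raised to the 0.5 power.
Substitute q_2 = (q_2/q_1)·q_1 into the budget: q_1* = I/(p_1 + p_2·(q_2/q_1)).
Numerically q_2/q_1 = 0.94388, so q_1* = 26/(9.8 + 11·0.94388) = 1.2882 and q_2* = 0.94388·1.2882 = 1.2159.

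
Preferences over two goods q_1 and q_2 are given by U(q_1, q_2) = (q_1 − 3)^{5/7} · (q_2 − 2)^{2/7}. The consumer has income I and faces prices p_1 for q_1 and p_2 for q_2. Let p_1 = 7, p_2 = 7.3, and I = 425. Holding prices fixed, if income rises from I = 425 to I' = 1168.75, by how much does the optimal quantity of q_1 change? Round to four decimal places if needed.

Discretionary income = 425 − 3·7 − 2·7.3 = 389.4; q_1* = 3 + 5/7·389.4/7 = 42.7347.
At I' = 1168.75: q_1* = 118.6276. Change: 118.6276 − 42.7347 = 75.8929.

Δq_1* = 75.8929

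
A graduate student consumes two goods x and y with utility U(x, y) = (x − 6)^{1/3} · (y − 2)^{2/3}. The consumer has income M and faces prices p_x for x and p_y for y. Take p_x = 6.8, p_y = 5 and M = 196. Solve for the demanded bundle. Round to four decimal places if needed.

x* = 13.1176, y* = 21.36

MRS = (1/2)·(y−2)/(x−6). Tangency with p_x/p_y gives y−2 = 2·(p_x/p_y)·(x−6).
Substituting into the budget: x* = 6 + 1/3·(M − 6·p_x − 2·p_y)/p_x, and y* = 2 + 2/3·(…)/p_y.
Discretionary income = 196 − 6·6.8 − 2·5 = 145.2; x* = 6 + 1/3·145.2/6.8 = 13.1176; y* = 2 + 2/3·145.2/5 = 21.36.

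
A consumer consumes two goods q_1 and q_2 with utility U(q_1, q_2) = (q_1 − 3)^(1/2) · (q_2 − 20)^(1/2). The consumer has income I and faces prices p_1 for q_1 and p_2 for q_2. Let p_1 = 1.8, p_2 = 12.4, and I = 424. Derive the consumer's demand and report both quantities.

q_1* = 50.3889, q_2* = 26.879

Substituting into the budget: q_1* = 3 + 0.5·(I − 3·p_1 − 20·p_2)/p_1, and q_2* = 20 + 0.5·(…)/p_2.
Discretionary income = 424 − 3·1.8 − 20·12.4 = 170.6; q_1* = 3 + 0.5·170.6/1.8 = 50.3889; q_2* = 20 + 0.5·170.6/12.4 = 26.879.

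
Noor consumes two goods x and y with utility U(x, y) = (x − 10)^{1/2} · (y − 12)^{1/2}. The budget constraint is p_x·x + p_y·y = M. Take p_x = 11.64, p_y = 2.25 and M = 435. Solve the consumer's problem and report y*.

MRS = (y−12)/(x−10). Tangency with p_x/p_y gives y−12 = (p_x/p_y)·(x−10).
After buying the subsistence bundle (10, 12), a share 0.5 of the remaining income goes to x: x* = 10 + 0.5·(M − 10p_x − 12p_y)/p_x.
Discretionary income = 435 − 10·11.64 − 12·2.25 = 291.6; y* = 12 + 0.5·291.6/2.25 = 76.8.

y* = 76.8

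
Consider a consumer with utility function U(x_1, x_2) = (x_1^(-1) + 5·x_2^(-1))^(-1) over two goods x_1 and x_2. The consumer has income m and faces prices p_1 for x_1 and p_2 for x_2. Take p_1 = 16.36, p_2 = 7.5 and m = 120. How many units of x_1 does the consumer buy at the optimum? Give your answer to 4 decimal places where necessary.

x_1* = 2.9177

MRS = MU_x_1/MU_x_2 = (1/5)·(x_2/x_1)^(2). Set equal to p_1/p_2.
Hence x_2/x_1 = (5·p_1/p_2)^(1/(2)), i.e. raised to the 0.5 power.
Substitute x_2 = (x_2/x_1)·x_1 into the budget: x_1* = m/(p_1 + p_2·(x_2/x_1)).
Numerically x_2/x_1 = 3.302524, so x_1* = 120/(16.36 + 7.5·3.302524) = 2.9177.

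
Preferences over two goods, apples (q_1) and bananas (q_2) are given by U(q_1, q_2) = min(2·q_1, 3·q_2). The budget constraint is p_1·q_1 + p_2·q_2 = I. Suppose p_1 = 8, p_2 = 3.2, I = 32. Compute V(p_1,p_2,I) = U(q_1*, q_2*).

V = 6.3158

Demand: q_1*(p_1,p_2,I) = 3·I/(3·p_1 + 2·p_2), q_2* = 2·I/(3·p_1 + 2·p_2).
Here 3·8 + 2·3.2 = 30.4, giving q_1* = 3.1579 and q_2* = 2.1053.
Utility at the optimum: U(3.1579, 2.1053) = 6.3158.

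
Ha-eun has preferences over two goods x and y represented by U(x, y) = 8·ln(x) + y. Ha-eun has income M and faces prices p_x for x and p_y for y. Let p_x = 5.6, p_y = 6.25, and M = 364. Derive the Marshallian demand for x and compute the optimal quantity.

x* = 8.9286

Set MRS = p_x/p_y: (8/x)/1 = p_x/p_y.
So x*(p_x,p_y) = 8·p_y/p_x, independent of income; and y* = (M − 8·p_y)/p_y.
At the given prices: x* = 8·6.25/5.6 = 8.9286.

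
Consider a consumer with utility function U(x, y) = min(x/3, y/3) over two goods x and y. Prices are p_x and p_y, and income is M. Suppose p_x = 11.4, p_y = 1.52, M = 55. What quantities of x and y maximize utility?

x* = 4.257, y* = 4.257

Leontief preferences: the optimum is at the kink where x/3 = y/3, i.e. y = x.
Budget: p_x·x + p_y·x = M, so (3·p_x + 3·p_y)·x = 3·M.
Demand: x*(p_x,p_y,M) = 3·M/(3·p_x + 3·p_y), y* = 3·M/(3·p_x + 3·p_y).
Here 3·11.4 + 3·1.52 = 38.76, giving x* = 4.257 and y* = 4.257.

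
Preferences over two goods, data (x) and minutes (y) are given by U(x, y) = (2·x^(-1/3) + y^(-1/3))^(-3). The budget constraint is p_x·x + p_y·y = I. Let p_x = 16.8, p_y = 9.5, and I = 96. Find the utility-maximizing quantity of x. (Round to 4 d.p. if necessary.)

x* = 3.7703

With the ratio pinned down, the budget gives x* = I/(p_x + p_y·(y/x)) and y* = (y/x)·x*.
Numerically y/x = 0.911836, so x* = 96/(16.8 + 9.5·0.911836) = 3.7703.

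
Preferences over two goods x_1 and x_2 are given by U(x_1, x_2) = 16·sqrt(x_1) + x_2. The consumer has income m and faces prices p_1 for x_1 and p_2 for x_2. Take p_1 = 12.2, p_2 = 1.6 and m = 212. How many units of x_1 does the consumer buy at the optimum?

MU_x_1 = 8/√x_1, MU_x_2 = 1. Tangency: 8/√x_1 = p_1/p_2.
Thus x_1* = (8·p_2/p_1)² — independent of m — with the rest of income spent on x_2.
Plugging in: x_1* = (8·1.6/12.2)² = 1.1008.

x_1* = 1.1008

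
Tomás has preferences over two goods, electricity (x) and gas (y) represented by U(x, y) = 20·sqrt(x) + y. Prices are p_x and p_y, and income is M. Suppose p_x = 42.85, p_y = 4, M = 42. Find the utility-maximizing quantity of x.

Utility is quasi-linear in y; the FOC for x is 10/√x = p_x/p_y.
Thus x* = (10·p_y/p_x)² — independent of M — with the rest of income spent on y.
Plugging in: x* = (10·4/42.85)² = 0.8714.

x* = 0.8714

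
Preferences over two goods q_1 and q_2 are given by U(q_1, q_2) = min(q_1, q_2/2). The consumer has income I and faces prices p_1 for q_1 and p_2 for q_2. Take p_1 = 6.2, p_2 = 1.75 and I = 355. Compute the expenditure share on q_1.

share on q_1 = 0.6392

Demand: q_1*(p_1,p_2,I) = I/(p_1 + 2·p_2), q_2* = 2·I/(p_1 + 2·p_2).
Here 6.2 + 2·1.75 = 9.7, giving q_1* = 36.5979 and q_2* = 73.1959.
Expenditure on q_1: 6.2·36.5979 = 226.9072; share = 0.6392.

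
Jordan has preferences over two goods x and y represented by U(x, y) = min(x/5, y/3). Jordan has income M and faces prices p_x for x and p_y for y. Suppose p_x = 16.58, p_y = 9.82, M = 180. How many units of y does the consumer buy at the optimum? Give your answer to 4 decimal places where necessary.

y* = 4.806

Leontief preferences: the optimum is at the kink where x/5 = y/3, i.e. y = (3/5)·x.
Budget: p_x·x + p_y·(3/5)·x = M, so (5·p_x + 3·p_y)·x = 5·M.
Demand: x*(p_x,p_y,M) = 5·M/(5·p_x + 3·p_y), y* = 3·M/(5·p_x + 3·p_y).
Here 5·16.58 + 3·9.82 = 112.36, giving y* = 4.806.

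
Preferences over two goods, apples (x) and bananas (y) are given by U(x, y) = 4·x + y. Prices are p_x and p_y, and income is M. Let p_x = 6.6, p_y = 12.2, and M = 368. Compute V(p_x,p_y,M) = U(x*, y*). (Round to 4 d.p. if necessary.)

x gives more utility per dollar, so spend all income on x: x* = M/p_x, y* = 0.
Numerically: x* = 55.7576, y* = 0.
Utility at the optimum: U(55.7576, 0) = 223.0303.

V = 223.0303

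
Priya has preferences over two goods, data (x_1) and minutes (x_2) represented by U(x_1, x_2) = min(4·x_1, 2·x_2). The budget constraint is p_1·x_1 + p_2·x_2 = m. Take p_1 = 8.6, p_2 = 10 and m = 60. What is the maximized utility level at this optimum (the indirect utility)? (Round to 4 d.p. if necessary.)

V = 8.3916

With perfect complements, no substitution: consume in ratio x_1:x_2 = 2:4.
Budget: p_1·x_1 + p_2·2·x_1 = m, so (2·p_1 + 4·p_2)·x_1 = 2·m.
Demand: x_1*(p_1,p_2,m) = 2·m/(2·p_1 + 4·p_2), x_2* = 4·m/(2·p_1 + 4·p_2).
Here 2·8.6 + 4·10 = 57.2, giving x_1* = 2.0979 and x_2* = 4.1958.
Utility at the optimum: U(2.0979, 4.1958) = 8.3916.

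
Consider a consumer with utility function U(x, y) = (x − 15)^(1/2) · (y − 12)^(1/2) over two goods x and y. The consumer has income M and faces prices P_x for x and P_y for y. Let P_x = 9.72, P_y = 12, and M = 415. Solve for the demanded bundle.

x* = 21.4403, y* = 17.2167

Let x' = x−15, y' = y−12. MRS = y'/x' = P_x/P_y.
After buying the subsistence bundle (15, 12), a share 0.5 of the remaining income goes to x: x* = 15 + 0.5·(M − 15P_x − 12P_y)/P_x.
Discretionary income = 415 − 15·9.72 − 12·12 = 125.2; x* = 15 + 0.5·125.2/9.72 = 21.4403; y* = 12 + 0.5·125.2/12 = 17.2167.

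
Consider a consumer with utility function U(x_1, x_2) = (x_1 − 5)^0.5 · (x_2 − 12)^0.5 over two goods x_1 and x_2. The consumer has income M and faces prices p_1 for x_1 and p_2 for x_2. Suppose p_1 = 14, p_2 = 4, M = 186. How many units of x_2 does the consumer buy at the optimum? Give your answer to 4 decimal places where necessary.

x_2* = 20.5

Let x_1' = x_1−5, x_2' = x_2−12. MRS = x_2'/x_1' = p_1/p_2.
After buying the subsistence bundle (5, 12), a share 0.5 of the remaining income goes to x_1: x_1* = 5 + 0.5·(M − 5p_1 − 12p_2)/p_1.
Discretionary income = 186 − 5·14 − 12·4 = 68; x_2* = 12 + 0.5·68/4 = 20.5.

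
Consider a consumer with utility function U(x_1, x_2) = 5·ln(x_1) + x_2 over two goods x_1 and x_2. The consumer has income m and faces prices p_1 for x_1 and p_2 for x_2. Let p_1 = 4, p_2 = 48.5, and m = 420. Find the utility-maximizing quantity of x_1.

x_1* = 60.625

Set MRS = p_1/p_2: (5/x_1)/1 = p_1/p_2.
So x_1*(p_1,p_2) = 5·p_2/p_1, independent of income; and x_2* = (m − 5·p_2)/p_2.
At the given prices: x_1* = 5·48.5/4 = 60.625.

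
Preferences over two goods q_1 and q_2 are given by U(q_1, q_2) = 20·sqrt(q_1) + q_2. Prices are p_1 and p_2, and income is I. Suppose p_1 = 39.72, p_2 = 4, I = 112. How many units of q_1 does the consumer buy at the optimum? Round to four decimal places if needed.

q_1* = 1.0141

Set MRS = p_1/p_2: 10·q_1^(−1/2) = p_1/p_2.
Thus q_1* = (10·p_2/p_1)² — independent of I — with the rest of income spent on q_2.
Plugging in: q_1* = (10·4/39.72)² = 1.0141.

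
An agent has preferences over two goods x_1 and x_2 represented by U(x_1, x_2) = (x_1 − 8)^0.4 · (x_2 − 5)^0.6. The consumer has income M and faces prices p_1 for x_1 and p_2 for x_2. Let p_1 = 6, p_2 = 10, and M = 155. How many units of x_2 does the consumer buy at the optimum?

x_2* = 8.42

Discretionary income = 155 − 8·6 − 5·10 = 57; x_2* = 5 + 0.6·57/10 = 8.42.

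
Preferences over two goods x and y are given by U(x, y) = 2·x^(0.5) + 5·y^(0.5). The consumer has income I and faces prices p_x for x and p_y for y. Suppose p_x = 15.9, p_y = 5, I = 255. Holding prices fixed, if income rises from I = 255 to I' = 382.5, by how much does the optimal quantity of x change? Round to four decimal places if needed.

From the CES first-order condition, (2/5)·(y/x)^(0.5) = p_x/p_y.
Solve for the ratio: y/x = [(5/2)·p_x/p_y]^(2).
With the ratio pinned down, the budget gives x* = I/(p_x + p_y·(y/x)) and y* = (y/x)·x*.
Numerically y/x = 63.2025, so x* = 255/(15.9 + 5·63.2025) = 0.7683.
At I' = 382.5: x* = 1.1524. Change: 1.1524 − 0.7683 = 0.3841.

Δx* = 0.3841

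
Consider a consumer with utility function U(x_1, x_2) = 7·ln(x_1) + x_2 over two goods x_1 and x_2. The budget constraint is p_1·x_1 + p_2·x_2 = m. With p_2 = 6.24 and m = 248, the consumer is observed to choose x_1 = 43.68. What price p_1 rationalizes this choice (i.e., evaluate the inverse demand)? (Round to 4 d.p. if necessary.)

Set MRS = p_1/p_2: (7/x_1)/1 = p_1/p_2.
So x_1*(p_1,p_2) = 7·p_2/p_1, independent of income; and x_2* = (m − 7·p_2)/p_2.
Set x_1* = 43.68 in the demand function and solve for p_1: p_1 = 1.

p_1 = 1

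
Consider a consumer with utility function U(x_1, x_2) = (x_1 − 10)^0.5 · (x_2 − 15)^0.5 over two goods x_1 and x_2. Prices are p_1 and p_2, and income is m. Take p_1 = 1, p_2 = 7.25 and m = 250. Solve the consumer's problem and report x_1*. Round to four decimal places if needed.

x_1* = 75.625

MRS = (x_2−15)/(x_1−10). Tangency with p_1/p_2 gives x_2−15 = (p_1/p_2)·(x_1−10).
Substituting into the budget: x_1* = 10 + 0.5·(m − 10·p_1 − 15·p_2)/p_1, and x_2* = 15 + 0.5·(…)/p_2.
Discretionary income = 250 − 10·1 − 15·7.25 = 131.25; x_1* = 10 + 0.5·131.25/1 = 75.625.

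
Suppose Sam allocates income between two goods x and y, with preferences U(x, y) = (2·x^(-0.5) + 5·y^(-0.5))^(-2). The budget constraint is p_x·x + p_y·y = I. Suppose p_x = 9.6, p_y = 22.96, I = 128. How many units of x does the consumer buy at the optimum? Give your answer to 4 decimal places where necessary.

x* = 3.8498

MU_x ∝ 2·x^(-1.5), MU_y ∝ 5·y^(-1.5), so MRS = (2/5)·(y/x)^(1.5) = p_x/p_y.
Solve for the ratio: y/x = [(5/2)·p_x/p_y]^(2/3).
Substitute y = (y/x)·x into the budget: x* = I/(p_x + p_y·(y/x)).
Numerically y/x = 1.029974, so x* = 128/(9.6 + 22.96·1.029974) = 3.8498.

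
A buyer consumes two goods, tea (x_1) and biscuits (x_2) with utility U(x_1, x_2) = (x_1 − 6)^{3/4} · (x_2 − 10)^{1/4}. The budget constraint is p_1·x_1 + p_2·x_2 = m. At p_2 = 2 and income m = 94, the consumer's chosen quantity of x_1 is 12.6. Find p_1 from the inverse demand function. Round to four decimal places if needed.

Let x_1' = x_1−6, x_2' = x_2−10. MRS = 3·x_2'/x_1' = p_1/p_2.
After buying the subsistence bundle (6, 10), a share 0.75 of the remaining income goes to x_1: x_1* = 6 + 0.75·(m − 6p_1 − 10p_2)/p_1.
Set x_1* = 12.6 in the demand function and solve for p_1: p_1 = 5.

p_1 = 5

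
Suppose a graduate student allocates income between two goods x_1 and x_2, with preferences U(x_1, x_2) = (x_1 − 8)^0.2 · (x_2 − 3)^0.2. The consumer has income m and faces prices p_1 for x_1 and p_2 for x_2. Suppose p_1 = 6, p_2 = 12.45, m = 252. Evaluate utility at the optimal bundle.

V = 2.4754

This is Cobb-Douglas in (x_1−8, x_2−3): tangency gives 0.2·p_2·(x_2−3) = 0.2·p_1·(x_1−8).
After buying the subsistence bundle (8, 3), a share 0.5 of the remaining income goes to x_1: x_1* = 8 + 0.5·(m − 8p_1 − 3p_2)/p_1.
Discretionary income = 252 − 8·6 − 3·12.45 = 166.65; x_1* = 8 + 0.5·166.65/6 = 21.8875; x_2* = 3 + 0.5·166.65/12.45 = 9.6928.
Utility at the optimum: U(21.8875, 9.6928) = 2.4754.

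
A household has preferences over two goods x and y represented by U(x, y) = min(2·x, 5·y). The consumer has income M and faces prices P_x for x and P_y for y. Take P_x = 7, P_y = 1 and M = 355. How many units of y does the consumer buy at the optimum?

Leontief preferences: the optimum is at the kink where x/5 = y/2, i.e. y = (2/5)·x.
Budget: P_x·x + P_y·(2/5)·x = M, so (5·P_x + 2·P_y)·x = 5·M.
Demand: x*(P_x,P_y,M) = 5·M/(5·P_x + 2·P_y), y* = 2·M/(5·P_x + 2·P_y).
Here 5·7 + 2·1 = 37, giving y* = 19.1892.

y* = 19.1892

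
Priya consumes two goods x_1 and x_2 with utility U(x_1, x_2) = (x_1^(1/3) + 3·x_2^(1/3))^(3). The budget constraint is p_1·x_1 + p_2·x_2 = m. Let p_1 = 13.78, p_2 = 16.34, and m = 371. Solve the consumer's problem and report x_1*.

x_1* = 4.6646

From the CES first-order condition, (1/3)·(x_2/x_1)^(2/3) = p_1/p_2.
Solve for the ratio: x_2/x_1 = [3·p_1/p_2]^(1.5).
With the ratio pinned down, the budget gives x_1* = m/(p_1 + p_2·(x_2/x_1)) and x_2* = (x_2/x_1)·x_1*.
Numerically x_2/x_1 = 4.024182, so x_1* = 371/(13.78 + 16.34·4.024182) = 4.6646.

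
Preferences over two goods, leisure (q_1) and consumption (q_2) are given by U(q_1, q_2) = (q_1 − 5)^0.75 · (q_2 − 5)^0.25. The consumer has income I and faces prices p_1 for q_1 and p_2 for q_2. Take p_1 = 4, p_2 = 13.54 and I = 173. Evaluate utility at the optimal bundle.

MRS = 3·(q_2−5)/(q_1−5). Tangency with p_1/p_2 gives q_2−5 = (1/3)·(p_1/p_2)·(q_1−5).
Substituting into the budget: q_1* = 5 + 0.75·(I − 5·p_1 − 5·p_2)/p_1, and q_2* = 5 + 0.25·(…)/p_2.
Discretionary income = 173 − 5·4 − 5·13.54 = 85.3; q_1* = 5 + 0.75·85.3/4 = 20.9937; q_2* = 5 + 0.25·85.3/13.54 = 6.575.
Utility at the optimum: U(20.9937, 6.575) = 8.9594.

V = 8.9594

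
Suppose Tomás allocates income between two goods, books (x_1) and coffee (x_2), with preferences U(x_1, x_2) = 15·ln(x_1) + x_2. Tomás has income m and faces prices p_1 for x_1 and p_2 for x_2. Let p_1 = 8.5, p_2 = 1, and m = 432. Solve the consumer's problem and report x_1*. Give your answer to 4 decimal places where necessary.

x_1* = 1.7647

MU_x_1 = 15/x_1, MU_x_2 = 1. Tangency: 15/x_1 = p_1/p_2.
So x_1*(p_1,p_2) = 15·p_2/p_1, independent of income; and x_2* = (m − 15·p_2)/p_2.
At the given prices: x_1* = 15·1/8.5 = 1.7647.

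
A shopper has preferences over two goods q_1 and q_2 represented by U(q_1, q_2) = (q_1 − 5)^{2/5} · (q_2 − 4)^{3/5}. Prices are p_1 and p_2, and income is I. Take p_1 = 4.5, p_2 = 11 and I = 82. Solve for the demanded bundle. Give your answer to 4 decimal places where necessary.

q_1* = 6.3778, q_2* = 4.8455

After buying the subsistence bundle (5, 4), a share 0.4 of the remaining income goes to q_1: q_1* = 5 + 0.4·(I − 5p_1 − 4p_2)/p_1.
Discretionary income = 82 − 5·4.5 − 4·11 = 15.5; q_1* = 5 + 0.4·15.5/4.5 = 6.3778; q_2* = 4 + 0.6·15.5/11 = 4.8455.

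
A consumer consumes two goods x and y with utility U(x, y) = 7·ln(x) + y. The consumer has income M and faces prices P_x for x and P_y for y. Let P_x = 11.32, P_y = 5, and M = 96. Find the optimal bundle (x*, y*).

Set MRS = P_x/P_y: (7/x)/1 = P_x/P_y.
So x*(P_x,P_y) = 7·P_y/P_x, independent of income; and y* = (M − 7·P_y)/P_y.
At the given prices: x* = 7·5/11.32 = 3.0919, and y* = 12.2.

x* = 3.0919, y* = 12.2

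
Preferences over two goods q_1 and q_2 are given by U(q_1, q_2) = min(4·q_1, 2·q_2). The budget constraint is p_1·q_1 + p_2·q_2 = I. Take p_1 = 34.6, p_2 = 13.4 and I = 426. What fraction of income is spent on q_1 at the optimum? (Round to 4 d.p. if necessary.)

share on q_1 = 0.5635

Demand: q_1*(p_1,p_2,I) = 2·I/(2·p_1 + 4·p_2), q_2* = 4·I/(2·p_1 + 4·p_2).
Here 2·34.6 + 4·13.4 = 122.8, giving q_1* = 6.9381 and q_2* = 13.8762.
Expenditure on q_1: 34.6·6.9381 = 240.0586; share = 0.5635.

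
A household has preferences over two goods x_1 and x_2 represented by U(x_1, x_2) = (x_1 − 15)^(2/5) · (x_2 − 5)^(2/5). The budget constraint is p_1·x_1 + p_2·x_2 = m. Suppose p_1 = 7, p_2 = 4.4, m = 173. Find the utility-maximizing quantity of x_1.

Let x_1' = x_1−15, x_2' = x_2−5. MRS = x_2'/x_1' = p_1/p_2.
After buying the subsistence bundle (15, 5), a share 0.5 of the remaining income goes to x_1: x_1* = 15 + 0.5·(m − 15p_1 − 5p_2)/p_1.
Discretionary income = 173 − 15·7 − 5·4.4 = 46; x_1* = 15 + 0.5·46/7 = 18.2857.

x_1* = 18.2857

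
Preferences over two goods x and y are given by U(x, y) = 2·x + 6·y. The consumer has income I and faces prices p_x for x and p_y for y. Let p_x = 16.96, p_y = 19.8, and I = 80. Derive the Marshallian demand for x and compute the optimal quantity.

x* = 0

Linear utility — the consumer picks whichever good has higher MU/price: 2/16.96 = 0.1179 vs 6/19.8 = 0.303.
y gives more utility per dollar, so spend all income on y: y* = I/p_y, x* = 0.
Numerically: x* = 0, y* = 4.0404.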